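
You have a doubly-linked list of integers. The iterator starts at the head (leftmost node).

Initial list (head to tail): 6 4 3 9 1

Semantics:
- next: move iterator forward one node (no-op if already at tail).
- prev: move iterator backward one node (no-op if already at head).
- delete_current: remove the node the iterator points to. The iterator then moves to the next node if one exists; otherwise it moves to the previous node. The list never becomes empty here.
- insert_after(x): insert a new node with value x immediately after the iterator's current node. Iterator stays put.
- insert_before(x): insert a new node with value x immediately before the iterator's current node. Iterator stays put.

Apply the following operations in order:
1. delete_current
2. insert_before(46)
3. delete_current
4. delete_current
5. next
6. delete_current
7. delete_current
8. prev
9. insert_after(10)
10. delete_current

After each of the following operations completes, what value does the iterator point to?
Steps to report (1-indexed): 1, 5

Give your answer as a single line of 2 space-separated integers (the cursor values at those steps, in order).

Answer: 4 1

Derivation:
After 1 (delete_current): list=[4, 3, 9, 1] cursor@4
After 2 (insert_before(46)): list=[46, 4, 3, 9, 1] cursor@4
After 3 (delete_current): list=[46, 3, 9, 1] cursor@3
After 4 (delete_current): list=[46, 9, 1] cursor@9
After 5 (next): list=[46, 9, 1] cursor@1
After 6 (delete_current): list=[46, 9] cursor@9
After 7 (delete_current): list=[46] cursor@46
After 8 (prev): list=[46] cursor@46
After 9 (insert_after(10)): list=[46, 10] cursor@46
After 10 (delete_current): list=[10] cursor@10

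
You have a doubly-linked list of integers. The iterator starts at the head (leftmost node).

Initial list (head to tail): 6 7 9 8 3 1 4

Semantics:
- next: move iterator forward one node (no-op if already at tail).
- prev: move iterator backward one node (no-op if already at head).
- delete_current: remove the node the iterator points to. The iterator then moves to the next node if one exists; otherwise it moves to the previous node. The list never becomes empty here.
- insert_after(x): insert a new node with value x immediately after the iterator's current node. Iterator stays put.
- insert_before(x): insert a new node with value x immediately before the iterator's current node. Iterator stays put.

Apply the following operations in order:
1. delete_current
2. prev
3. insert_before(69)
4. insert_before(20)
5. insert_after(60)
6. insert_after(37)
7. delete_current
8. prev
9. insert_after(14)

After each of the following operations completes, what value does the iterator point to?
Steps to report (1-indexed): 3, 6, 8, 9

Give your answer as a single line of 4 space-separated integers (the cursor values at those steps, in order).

After 1 (delete_current): list=[7, 9, 8, 3, 1, 4] cursor@7
After 2 (prev): list=[7, 9, 8, 3, 1, 4] cursor@7
After 3 (insert_before(69)): list=[69, 7, 9, 8, 3, 1, 4] cursor@7
After 4 (insert_before(20)): list=[69, 20, 7, 9, 8, 3, 1, 4] cursor@7
After 5 (insert_after(60)): list=[69, 20, 7, 60, 9, 8, 3, 1, 4] cursor@7
After 6 (insert_after(37)): list=[69, 20, 7, 37, 60, 9, 8, 3, 1, 4] cursor@7
After 7 (delete_current): list=[69, 20, 37, 60, 9, 8, 3, 1, 4] cursor@37
After 8 (prev): list=[69, 20, 37, 60, 9, 8, 3, 1, 4] cursor@20
After 9 (insert_after(14)): list=[69, 20, 14, 37, 60, 9, 8, 3, 1, 4] cursor@20

Answer: 7 7 20 20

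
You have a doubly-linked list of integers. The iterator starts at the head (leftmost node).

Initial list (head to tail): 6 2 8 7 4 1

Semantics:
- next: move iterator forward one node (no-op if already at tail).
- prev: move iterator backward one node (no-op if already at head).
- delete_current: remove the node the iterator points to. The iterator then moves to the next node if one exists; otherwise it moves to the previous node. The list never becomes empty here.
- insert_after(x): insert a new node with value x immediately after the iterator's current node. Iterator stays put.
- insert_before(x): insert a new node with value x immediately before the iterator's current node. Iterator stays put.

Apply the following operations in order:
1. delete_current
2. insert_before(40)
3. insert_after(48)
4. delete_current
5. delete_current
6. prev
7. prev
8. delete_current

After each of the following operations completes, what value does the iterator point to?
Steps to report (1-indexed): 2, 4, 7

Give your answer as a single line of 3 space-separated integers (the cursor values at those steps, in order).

Answer: 2 48 40

Derivation:
After 1 (delete_current): list=[2, 8, 7, 4, 1] cursor@2
After 2 (insert_before(40)): list=[40, 2, 8, 7, 4, 1] cursor@2
After 3 (insert_after(48)): list=[40, 2, 48, 8, 7, 4, 1] cursor@2
After 4 (delete_current): list=[40, 48, 8, 7, 4, 1] cursor@48
After 5 (delete_current): list=[40, 8, 7, 4, 1] cursor@8
After 6 (prev): list=[40, 8, 7, 4, 1] cursor@40
After 7 (prev): list=[40, 8, 7, 4, 1] cursor@40
After 8 (delete_current): list=[8, 7, 4, 1] cursor@8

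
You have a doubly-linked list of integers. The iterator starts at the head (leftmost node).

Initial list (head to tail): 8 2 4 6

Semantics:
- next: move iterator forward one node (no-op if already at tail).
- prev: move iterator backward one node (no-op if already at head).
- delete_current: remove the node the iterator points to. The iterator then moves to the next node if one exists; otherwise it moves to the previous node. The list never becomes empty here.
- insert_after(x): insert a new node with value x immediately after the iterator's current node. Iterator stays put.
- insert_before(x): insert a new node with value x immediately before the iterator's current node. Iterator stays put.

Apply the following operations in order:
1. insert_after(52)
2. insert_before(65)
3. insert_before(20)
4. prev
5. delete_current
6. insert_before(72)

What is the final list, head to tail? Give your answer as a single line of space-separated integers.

Answer: 65 72 8 52 2 4 6

Derivation:
After 1 (insert_after(52)): list=[8, 52, 2, 4, 6] cursor@8
After 2 (insert_before(65)): list=[65, 8, 52, 2, 4, 6] cursor@8
After 3 (insert_before(20)): list=[65, 20, 8, 52, 2, 4, 6] cursor@8
After 4 (prev): list=[65, 20, 8, 52, 2, 4, 6] cursor@20
After 5 (delete_current): list=[65, 8, 52, 2, 4, 6] cursor@8
After 6 (insert_before(72)): list=[65, 72, 8, 52, 2, 4, 6] cursor@8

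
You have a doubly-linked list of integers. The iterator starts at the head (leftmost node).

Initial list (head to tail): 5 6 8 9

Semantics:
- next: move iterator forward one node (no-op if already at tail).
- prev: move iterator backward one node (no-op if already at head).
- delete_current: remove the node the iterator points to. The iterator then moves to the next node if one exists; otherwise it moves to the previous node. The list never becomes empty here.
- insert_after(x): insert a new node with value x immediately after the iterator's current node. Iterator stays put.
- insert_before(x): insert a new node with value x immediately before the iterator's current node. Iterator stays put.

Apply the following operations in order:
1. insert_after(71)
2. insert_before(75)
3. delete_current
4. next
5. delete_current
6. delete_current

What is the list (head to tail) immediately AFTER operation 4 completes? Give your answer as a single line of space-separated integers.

After 1 (insert_after(71)): list=[5, 71, 6, 8, 9] cursor@5
After 2 (insert_before(75)): list=[75, 5, 71, 6, 8, 9] cursor@5
After 3 (delete_current): list=[75, 71, 6, 8, 9] cursor@71
After 4 (next): list=[75, 71, 6, 8, 9] cursor@6

Answer: 75 71 6 8 9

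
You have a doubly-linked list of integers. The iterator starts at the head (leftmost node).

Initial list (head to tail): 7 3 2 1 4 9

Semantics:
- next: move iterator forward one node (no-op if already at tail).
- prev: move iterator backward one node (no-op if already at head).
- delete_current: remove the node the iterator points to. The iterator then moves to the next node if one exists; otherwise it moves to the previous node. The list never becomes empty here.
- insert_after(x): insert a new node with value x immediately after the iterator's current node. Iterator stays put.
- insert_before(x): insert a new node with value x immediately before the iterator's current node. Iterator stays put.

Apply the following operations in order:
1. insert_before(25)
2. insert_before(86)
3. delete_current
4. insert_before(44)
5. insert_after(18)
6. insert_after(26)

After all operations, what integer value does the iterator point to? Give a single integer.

Answer: 3

Derivation:
After 1 (insert_before(25)): list=[25, 7, 3, 2, 1, 4, 9] cursor@7
After 2 (insert_before(86)): list=[25, 86, 7, 3, 2, 1, 4, 9] cursor@7
After 3 (delete_current): list=[25, 86, 3, 2, 1, 4, 9] cursor@3
After 4 (insert_before(44)): list=[25, 86, 44, 3, 2, 1, 4, 9] cursor@3
After 5 (insert_after(18)): list=[25, 86, 44, 3, 18, 2, 1, 4, 9] cursor@3
After 6 (insert_after(26)): list=[25, 86, 44, 3, 26, 18, 2, 1, 4, 9] cursor@3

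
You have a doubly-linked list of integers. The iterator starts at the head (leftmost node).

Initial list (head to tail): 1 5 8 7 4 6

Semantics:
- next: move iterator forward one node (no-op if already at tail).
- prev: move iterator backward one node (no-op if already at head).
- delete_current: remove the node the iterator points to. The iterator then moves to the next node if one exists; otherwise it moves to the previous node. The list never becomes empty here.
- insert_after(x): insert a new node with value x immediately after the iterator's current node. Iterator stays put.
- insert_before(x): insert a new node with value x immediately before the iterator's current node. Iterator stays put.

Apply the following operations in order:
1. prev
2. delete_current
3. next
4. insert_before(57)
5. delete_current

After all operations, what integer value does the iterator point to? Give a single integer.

After 1 (prev): list=[1, 5, 8, 7, 4, 6] cursor@1
After 2 (delete_current): list=[5, 8, 7, 4, 6] cursor@5
After 3 (next): list=[5, 8, 7, 4, 6] cursor@8
After 4 (insert_before(57)): list=[5, 57, 8, 7, 4, 6] cursor@8
After 5 (delete_current): list=[5, 57, 7, 4, 6] cursor@7

Answer: 7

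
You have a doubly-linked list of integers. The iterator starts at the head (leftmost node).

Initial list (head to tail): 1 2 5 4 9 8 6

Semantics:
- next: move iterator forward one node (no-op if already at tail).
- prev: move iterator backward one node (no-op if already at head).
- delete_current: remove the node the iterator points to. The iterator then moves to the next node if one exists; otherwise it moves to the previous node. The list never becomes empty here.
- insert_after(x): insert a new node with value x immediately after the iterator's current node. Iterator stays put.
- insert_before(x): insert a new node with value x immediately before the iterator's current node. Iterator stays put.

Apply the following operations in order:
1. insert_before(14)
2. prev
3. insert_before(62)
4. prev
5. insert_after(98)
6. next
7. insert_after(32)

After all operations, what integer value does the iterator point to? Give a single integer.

After 1 (insert_before(14)): list=[14, 1, 2, 5, 4, 9, 8, 6] cursor@1
After 2 (prev): list=[14, 1, 2, 5, 4, 9, 8, 6] cursor@14
After 3 (insert_before(62)): list=[62, 14, 1, 2, 5, 4, 9, 8, 6] cursor@14
After 4 (prev): list=[62, 14, 1, 2, 5, 4, 9, 8, 6] cursor@62
After 5 (insert_after(98)): list=[62, 98, 14, 1, 2, 5, 4, 9, 8, 6] cursor@62
After 6 (next): list=[62, 98, 14, 1, 2, 5, 4, 9, 8, 6] cursor@98
After 7 (insert_after(32)): list=[62, 98, 32, 14, 1, 2, 5, 4, 9, 8, 6] cursor@98

Answer: 98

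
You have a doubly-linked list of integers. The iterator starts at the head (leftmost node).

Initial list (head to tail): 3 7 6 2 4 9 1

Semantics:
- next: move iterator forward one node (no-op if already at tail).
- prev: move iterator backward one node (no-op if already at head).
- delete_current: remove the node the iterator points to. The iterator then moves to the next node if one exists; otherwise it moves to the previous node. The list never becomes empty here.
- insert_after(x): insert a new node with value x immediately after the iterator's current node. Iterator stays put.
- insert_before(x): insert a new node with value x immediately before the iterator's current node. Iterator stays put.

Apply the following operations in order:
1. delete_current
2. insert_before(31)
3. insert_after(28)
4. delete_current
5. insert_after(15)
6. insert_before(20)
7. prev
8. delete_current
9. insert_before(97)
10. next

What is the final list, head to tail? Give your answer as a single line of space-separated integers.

After 1 (delete_current): list=[7, 6, 2, 4, 9, 1] cursor@7
After 2 (insert_before(31)): list=[31, 7, 6, 2, 4, 9, 1] cursor@7
After 3 (insert_after(28)): list=[31, 7, 28, 6, 2, 4, 9, 1] cursor@7
After 4 (delete_current): list=[31, 28, 6, 2, 4, 9, 1] cursor@28
After 5 (insert_after(15)): list=[31, 28, 15, 6, 2, 4, 9, 1] cursor@28
After 6 (insert_before(20)): list=[31, 20, 28, 15, 6, 2, 4, 9, 1] cursor@28
After 7 (prev): list=[31, 20, 28, 15, 6, 2, 4, 9, 1] cursor@20
After 8 (delete_current): list=[31, 28, 15, 6, 2, 4, 9, 1] cursor@28
After 9 (insert_before(97)): list=[31, 97, 28, 15, 6, 2, 4, 9, 1] cursor@28
After 10 (next): list=[31, 97, 28, 15, 6, 2, 4, 9, 1] cursor@15

Answer: 31 97 28 15 6 2 4 9 1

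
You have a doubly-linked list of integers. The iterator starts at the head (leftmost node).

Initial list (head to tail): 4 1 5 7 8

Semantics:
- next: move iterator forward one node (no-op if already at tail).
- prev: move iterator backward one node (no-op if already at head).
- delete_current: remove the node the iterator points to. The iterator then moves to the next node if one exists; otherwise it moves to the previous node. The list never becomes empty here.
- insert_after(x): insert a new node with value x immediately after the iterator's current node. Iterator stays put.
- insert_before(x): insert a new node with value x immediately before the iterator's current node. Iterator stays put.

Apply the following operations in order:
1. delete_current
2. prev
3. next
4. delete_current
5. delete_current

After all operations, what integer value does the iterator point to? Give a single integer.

After 1 (delete_current): list=[1, 5, 7, 8] cursor@1
After 2 (prev): list=[1, 5, 7, 8] cursor@1
After 3 (next): list=[1, 5, 7, 8] cursor@5
After 4 (delete_current): list=[1, 7, 8] cursor@7
After 5 (delete_current): list=[1, 8] cursor@8

Answer: 8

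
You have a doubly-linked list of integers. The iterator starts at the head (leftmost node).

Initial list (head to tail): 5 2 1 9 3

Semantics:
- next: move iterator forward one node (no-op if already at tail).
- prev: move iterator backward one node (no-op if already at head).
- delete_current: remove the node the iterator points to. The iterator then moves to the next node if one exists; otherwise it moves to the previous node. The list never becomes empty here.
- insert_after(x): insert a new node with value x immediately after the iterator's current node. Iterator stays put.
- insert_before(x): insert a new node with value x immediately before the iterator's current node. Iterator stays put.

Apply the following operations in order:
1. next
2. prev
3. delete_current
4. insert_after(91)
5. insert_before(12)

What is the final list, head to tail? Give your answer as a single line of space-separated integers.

Answer: 12 2 91 1 9 3

Derivation:
After 1 (next): list=[5, 2, 1, 9, 3] cursor@2
After 2 (prev): list=[5, 2, 1, 9, 3] cursor@5
After 3 (delete_current): list=[2, 1, 9, 3] cursor@2
After 4 (insert_after(91)): list=[2, 91, 1, 9, 3] cursor@2
After 5 (insert_before(12)): list=[12, 2, 91, 1, 9, 3] cursor@2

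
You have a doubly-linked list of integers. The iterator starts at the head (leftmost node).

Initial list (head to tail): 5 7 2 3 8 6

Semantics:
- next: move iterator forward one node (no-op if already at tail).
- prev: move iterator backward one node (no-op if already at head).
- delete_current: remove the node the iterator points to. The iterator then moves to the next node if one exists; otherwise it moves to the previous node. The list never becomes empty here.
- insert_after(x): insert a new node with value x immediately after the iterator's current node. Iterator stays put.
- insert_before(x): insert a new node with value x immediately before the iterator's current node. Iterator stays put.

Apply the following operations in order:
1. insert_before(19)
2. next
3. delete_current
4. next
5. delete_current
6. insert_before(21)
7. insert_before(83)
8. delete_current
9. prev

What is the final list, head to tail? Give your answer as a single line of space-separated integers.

After 1 (insert_before(19)): list=[19, 5, 7, 2, 3, 8, 6] cursor@5
After 2 (next): list=[19, 5, 7, 2, 3, 8, 6] cursor@7
After 3 (delete_current): list=[19, 5, 2, 3, 8, 6] cursor@2
After 4 (next): list=[19, 5, 2, 3, 8, 6] cursor@3
After 5 (delete_current): list=[19, 5, 2, 8, 6] cursor@8
After 6 (insert_before(21)): list=[19, 5, 2, 21, 8, 6] cursor@8
After 7 (insert_before(83)): list=[19, 5, 2, 21, 83, 8, 6] cursor@8
After 8 (delete_current): list=[19, 5, 2, 21, 83, 6] cursor@6
After 9 (prev): list=[19, 5, 2, 21, 83, 6] cursor@83

Answer: 19 5 2 21 83 6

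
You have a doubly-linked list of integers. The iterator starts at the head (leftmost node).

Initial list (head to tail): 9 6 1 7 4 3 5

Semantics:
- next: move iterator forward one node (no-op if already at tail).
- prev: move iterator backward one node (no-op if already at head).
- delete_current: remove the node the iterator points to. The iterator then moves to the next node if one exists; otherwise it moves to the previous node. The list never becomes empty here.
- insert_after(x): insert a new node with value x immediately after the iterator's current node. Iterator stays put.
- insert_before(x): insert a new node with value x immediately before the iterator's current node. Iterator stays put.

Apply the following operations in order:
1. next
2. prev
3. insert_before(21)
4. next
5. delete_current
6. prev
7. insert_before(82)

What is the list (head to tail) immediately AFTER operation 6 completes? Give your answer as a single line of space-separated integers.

After 1 (next): list=[9, 6, 1, 7, 4, 3, 5] cursor@6
After 2 (prev): list=[9, 6, 1, 7, 4, 3, 5] cursor@9
After 3 (insert_before(21)): list=[21, 9, 6, 1, 7, 4, 3, 5] cursor@9
After 4 (next): list=[21, 9, 6, 1, 7, 4, 3, 5] cursor@6
After 5 (delete_current): list=[21, 9, 1, 7, 4, 3, 5] cursor@1
After 6 (prev): list=[21, 9, 1, 7, 4, 3, 5] cursor@9

Answer: 21 9 1 7 4 3 5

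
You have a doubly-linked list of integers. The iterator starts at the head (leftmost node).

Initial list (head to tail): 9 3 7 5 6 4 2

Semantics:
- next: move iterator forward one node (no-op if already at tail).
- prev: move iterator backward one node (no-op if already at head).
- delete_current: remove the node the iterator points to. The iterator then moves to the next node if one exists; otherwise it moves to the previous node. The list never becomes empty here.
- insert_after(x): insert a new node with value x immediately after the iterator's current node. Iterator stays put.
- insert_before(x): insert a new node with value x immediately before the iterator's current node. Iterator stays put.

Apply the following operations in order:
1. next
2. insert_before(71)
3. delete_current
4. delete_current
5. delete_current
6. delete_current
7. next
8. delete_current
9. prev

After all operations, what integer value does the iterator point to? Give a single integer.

Answer: 71

Derivation:
After 1 (next): list=[9, 3, 7, 5, 6, 4, 2] cursor@3
After 2 (insert_before(71)): list=[9, 71, 3, 7, 5, 6, 4, 2] cursor@3
After 3 (delete_current): list=[9, 71, 7, 5, 6, 4, 2] cursor@7
After 4 (delete_current): list=[9, 71, 5, 6, 4, 2] cursor@5
After 5 (delete_current): list=[9, 71, 6, 4, 2] cursor@6
After 6 (delete_current): list=[9, 71, 4, 2] cursor@4
After 7 (next): list=[9, 71, 4, 2] cursor@2
After 8 (delete_current): list=[9, 71, 4] cursor@4
After 9 (prev): list=[9, 71, 4] cursor@71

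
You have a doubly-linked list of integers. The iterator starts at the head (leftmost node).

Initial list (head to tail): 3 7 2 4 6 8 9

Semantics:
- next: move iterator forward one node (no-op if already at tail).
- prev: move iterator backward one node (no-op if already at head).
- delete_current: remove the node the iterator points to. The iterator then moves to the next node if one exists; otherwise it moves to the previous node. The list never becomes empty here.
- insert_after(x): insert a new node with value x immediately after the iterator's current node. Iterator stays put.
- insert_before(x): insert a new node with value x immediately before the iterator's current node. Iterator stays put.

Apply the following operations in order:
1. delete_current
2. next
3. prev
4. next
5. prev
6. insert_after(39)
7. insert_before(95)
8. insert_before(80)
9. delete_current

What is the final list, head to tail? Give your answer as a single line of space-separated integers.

Answer: 95 80 39 2 4 6 8 9

Derivation:
After 1 (delete_current): list=[7, 2, 4, 6, 8, 9] cursor@7
After 2 (next): list=[7, 2, 4, 6, 8, 9] cursor@2
After 3 (prev): list=[7, 2, 4, 6, 8, 9] cursor@7
After 4 (next): list=[7, 2, 4, 6, 8, 9] cursor@2
After 5 (prev): list=[7, 2, 4, 6, 8, 9] cursor@7
After 6 (insert_after(39)): list=[7, 39, 2, 4, 6, 8, 9] cursor@7
After 7 (insert_before(95)): list=[95, 7, 39, 2, 4, 6, 8, 9] cursor@7
After 8 (insert_before(80)): list=[95, 80, 7, 39, 2, 4, 6, 8, 9] cursor@7
After 9 (delete_current): list=[95, 80, 39, 2, 4, 6, 8, 9] cursor@39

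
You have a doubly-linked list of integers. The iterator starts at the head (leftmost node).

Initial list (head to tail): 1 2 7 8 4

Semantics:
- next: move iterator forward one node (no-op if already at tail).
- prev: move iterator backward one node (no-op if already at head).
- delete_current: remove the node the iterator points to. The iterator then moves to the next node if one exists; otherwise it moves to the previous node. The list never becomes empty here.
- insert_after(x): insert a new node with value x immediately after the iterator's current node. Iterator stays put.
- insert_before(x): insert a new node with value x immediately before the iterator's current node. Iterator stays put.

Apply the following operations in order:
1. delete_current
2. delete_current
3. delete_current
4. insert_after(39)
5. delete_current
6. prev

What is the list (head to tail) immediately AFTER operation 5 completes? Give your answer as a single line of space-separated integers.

Answer: 39 4

Derivation:
After 1 (delete_current): list=[2, 7, 8, 4] cursor@2
After 2 (delete_current): list=[7, 8, 4] cursor@7
After 3 (delete_current): list=[8, 4] cursor@8
After 4 (insert_after(39)): list=[8, 39, 4] cursor@8
After 5 (delete_current): list=[39, 4] cursor@39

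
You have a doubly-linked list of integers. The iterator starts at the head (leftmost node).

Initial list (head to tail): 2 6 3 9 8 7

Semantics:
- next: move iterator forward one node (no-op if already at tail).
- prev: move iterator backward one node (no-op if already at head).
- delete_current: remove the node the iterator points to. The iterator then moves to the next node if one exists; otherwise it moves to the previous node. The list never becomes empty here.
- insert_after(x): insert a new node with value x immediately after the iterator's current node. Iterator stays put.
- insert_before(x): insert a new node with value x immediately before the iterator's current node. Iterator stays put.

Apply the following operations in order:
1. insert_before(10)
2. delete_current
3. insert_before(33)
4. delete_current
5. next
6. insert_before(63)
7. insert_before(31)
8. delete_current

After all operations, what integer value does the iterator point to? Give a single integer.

After 1 (insert_before(10)): list=[10, 2, 6, 3, 9, 8, 7] cursor@2
After 2 (delete_current): list=[10, 6, 3, 9, 8, 7] cursor@6
After 3 (insert_before(33)): list=[10, 33, 6, 3, 9, 8, 7] cursor@6
After 4 (delete_current): list=[10, 33, 3, 9, 8, 7] cursor@3
After 5 (next): list=[10, 33, 3, 9, 8, 7] cursor@9
After 6 (insert_before(63)): list=[10, 33, 3, 63, 9, 8, 7] cursor@9
After 7 (insert_before(31)): list=[10, 33, 3, 63, 31, 9, 8, 7] cursor@9
After 8 (delete_current): list=[10, 33, 3, 63, 31, 8, 7] cursor@8

Answer: 8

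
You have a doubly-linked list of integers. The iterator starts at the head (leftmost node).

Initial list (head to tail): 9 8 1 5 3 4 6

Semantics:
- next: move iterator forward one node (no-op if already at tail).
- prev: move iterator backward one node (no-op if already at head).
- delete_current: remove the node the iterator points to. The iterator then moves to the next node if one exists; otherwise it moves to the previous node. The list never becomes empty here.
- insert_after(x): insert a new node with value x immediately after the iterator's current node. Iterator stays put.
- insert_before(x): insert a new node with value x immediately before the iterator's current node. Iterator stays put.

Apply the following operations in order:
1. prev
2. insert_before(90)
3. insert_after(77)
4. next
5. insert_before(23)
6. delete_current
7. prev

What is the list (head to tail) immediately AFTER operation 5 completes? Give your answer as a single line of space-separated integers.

Answer: 90 9 23 77 8 1 5 3 4 6

Derivation:
After 1 (prev): list=[9, 8, 1, 5, 3, 4, 6] cursor@9
After 2 (insert_before(90)): list=[90, 9, 8, 1, 5, 3, 4, 6] cursor@9
After 3 (insert_after(77)): list=[90, 9, 77, 8, 1, 5, 3, 4, 6] cursor@9
After 4 (next): list=[90, 9, 77, 8, 1, 5, 3, 4, 6] cursor@77
After 5 (insert_before(23)): list=[90, 9, 23, 77, 8, 1, 5, 3, 4, 6] cursor@77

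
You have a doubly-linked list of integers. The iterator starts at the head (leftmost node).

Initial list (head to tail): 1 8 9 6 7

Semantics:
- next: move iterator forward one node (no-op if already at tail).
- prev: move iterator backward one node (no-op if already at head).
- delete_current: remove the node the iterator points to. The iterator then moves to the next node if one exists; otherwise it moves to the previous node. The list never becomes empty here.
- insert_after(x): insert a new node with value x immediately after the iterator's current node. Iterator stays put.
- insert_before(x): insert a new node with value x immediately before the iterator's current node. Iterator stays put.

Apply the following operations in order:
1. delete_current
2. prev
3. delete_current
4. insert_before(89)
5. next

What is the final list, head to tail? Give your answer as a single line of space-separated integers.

After 1 (delete_current): list=[8, 9, 6, 7] cursor@8
After 2 (prev): list=[8, 9, 6, 7] cursor@8
After 3 (delete_current): list=[9, 6, 7] cursor@9
After 4 (insert_before(89)): list=[89, 9, 6, 7] cursor@9
After 5 (next): list=[89, 9, 6, 7] cursor@6

Answer: 89 9 6 7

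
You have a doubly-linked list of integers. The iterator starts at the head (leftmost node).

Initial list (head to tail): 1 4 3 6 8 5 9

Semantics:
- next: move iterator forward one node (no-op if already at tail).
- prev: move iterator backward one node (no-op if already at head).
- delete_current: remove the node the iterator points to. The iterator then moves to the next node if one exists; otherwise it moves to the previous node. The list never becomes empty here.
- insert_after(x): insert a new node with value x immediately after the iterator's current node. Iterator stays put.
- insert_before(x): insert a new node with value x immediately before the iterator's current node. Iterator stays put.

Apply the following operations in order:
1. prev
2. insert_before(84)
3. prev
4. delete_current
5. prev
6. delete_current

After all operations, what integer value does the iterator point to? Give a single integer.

Answer: 4

Derivation:
After 1 (prev): list=[1, 4, 3, 6, 8, 5, 9] cursor@1
After 2 (insert_before(84)): list=[84, 1, 4, 3, 6, 8, 5, 9] cursor@1
After 3 (prev): list=[84, 1, 4, 3, 6, 8, 5, 9] cursor@84
After 4 (delete_current): list=[1, 4, 3, 6, 8, 5, 9] cursor@1
After 5 (prev): list=[1, 4, 3, 6, 8, 5, 9] cursor@1
After 6 (delete_current): list=[4, 3, 6, 8, 5, 9] cursor@4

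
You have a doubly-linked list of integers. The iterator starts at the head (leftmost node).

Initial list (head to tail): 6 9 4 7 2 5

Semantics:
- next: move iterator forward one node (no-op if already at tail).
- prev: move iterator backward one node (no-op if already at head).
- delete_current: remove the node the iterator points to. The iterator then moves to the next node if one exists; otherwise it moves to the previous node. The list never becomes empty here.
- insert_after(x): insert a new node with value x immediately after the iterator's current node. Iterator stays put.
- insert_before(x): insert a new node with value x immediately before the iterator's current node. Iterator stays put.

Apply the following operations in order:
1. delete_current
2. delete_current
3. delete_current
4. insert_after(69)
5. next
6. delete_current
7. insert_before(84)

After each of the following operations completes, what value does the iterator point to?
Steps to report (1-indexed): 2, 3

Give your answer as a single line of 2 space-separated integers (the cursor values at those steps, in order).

Answer: 4 7

Derivation:
After 1 (delete_current): list=[9, 4, 7, 2, 5] cursor@9
After 2 (delete_current): list=[4, 7, 2, 5] cursor@4
After 3 (delete_current): list=[7, 2, 5] cursor@7
After 4 (insert_after(69)): list=[7, 69, 2, 5] cursor@7
After 5 (next): list=[7, 69, 2, 5] cursor@69
After 6 (delete_current): list=[7, 2, 5] cursor@2
After 7 (insert_before(84)): list=[7, 84, 2, 5] cursor@2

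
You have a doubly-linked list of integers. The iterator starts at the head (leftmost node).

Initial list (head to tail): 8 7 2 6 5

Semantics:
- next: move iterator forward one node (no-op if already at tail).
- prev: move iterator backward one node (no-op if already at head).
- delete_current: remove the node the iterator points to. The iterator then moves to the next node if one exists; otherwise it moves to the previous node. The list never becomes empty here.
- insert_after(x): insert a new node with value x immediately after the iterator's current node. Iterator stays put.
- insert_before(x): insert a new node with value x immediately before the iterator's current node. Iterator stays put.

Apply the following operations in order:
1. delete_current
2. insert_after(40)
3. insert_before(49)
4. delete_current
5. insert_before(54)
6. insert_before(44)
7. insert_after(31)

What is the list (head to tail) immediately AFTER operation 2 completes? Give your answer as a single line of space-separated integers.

After 1 (delete_current): list=[7, 2, 6, 5] cursor@7
After 2 (insert_after(40)): list=[7, 40, 2, 6, 5] cursor@7

Answer: 7 40 2 6 5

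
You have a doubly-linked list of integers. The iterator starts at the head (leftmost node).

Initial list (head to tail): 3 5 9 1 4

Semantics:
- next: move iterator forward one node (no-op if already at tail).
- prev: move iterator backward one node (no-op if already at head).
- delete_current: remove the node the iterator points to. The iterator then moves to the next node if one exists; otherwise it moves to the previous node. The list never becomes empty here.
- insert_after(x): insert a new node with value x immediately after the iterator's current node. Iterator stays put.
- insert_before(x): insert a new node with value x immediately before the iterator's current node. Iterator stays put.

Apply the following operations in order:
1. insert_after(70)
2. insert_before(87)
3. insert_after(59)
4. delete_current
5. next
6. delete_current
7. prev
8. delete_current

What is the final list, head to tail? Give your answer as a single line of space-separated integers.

Answer: 87 5 9 1 4

Derivation:
After 1 (insert_after(70)): list=[3, 70, 5, 9, 1, 4] cursor@3
After 2 (insert_before(87)): list=[87, 3, 70, 5, 9, 1, 4] cursor@3
After 3 (insert_after(59)): list=[87, 3, 59, 70, 5, 9, 1, 4] cursor@3
After 4 (delete_current): list=[87, 59, 70, 5, 9, 1, 4] cursor@59
After 5 (next): list=[87, 59, 70, 5, 9, 1, 4] cursor@70
After 6 (delete_current): list=[87, 59, 5, 9, 1, 4] cursor@5
After 7 (prev): list=[87, 59, 5, 9, 1, 4] cursor@59
After 8 (delete_current): list=[87, 5, 9, 1, 4] cursor@5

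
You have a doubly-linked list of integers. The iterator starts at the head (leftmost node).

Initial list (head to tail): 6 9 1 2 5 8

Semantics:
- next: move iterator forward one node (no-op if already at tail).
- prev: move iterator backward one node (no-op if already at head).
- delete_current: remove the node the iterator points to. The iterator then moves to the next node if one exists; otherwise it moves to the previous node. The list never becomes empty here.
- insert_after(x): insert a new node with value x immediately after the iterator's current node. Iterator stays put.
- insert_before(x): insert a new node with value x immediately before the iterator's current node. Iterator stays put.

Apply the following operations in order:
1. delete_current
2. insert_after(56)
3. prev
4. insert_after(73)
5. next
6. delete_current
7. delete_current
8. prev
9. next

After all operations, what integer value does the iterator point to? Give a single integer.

Answer: 1

Derivation:
After 1 (delete_current): list=[9, 1, 2, 5, 8] cursor@9
After 2 (insert_after(56)): list=[9, 56, 1, 2, 5, 8] cursor@9
After 3 (prev): list=[9, 56, 1, 2, 5, 8] cursor@9
After 4 (insert_after(73)): list=[9, 73, 56, 1, 2, 5, 8] cursor@9
After 5 (next): list=[9, 73, 56, 1, 2, 5, 8] cursor@73
After 6 (delete_current): list=[9, 56, 1, 2, 5, 8] cursor@56
After 7 (delete_current): list=[9, 1, 2, 5, 8] cursor@1
After 8 (prev): list=[9, 1, 2, 5, 8] cursor@9
After 9 (next): list=[9, 1, 2, 5, 8] cursor@1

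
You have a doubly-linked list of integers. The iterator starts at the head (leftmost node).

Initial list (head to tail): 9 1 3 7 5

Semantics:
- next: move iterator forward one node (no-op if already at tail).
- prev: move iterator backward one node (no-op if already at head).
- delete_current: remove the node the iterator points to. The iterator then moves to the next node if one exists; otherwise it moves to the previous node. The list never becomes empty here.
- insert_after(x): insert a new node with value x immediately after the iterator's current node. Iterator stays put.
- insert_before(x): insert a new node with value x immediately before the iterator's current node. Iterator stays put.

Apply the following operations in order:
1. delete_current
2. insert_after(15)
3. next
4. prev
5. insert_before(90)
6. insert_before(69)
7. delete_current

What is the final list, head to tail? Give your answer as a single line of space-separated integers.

After 1 (delete_current): list=[1, 3, 7, 5] cursor@1
After 2 (insert_after(15)): list=[1, 15, 3, 7, 5] cursor@1
After 3 (next): list=[1, 15, 3, 7, 5] cursor@15
After 4 (prev): list=[1, 15, 3, 7, 5] cursor@1
After 5 (insert_before(90)): list=[90, 1, 15, 3, 7, 5] cursor@1
After 6 (insert_before(69)): list=[90, 69, 1, 15, 3, 7, 5] cursor@1
After 7 (delete_current): list=[90, 69, 15, 3, 7, 5] cursor@15

Answer: 90 69 15 3 7 5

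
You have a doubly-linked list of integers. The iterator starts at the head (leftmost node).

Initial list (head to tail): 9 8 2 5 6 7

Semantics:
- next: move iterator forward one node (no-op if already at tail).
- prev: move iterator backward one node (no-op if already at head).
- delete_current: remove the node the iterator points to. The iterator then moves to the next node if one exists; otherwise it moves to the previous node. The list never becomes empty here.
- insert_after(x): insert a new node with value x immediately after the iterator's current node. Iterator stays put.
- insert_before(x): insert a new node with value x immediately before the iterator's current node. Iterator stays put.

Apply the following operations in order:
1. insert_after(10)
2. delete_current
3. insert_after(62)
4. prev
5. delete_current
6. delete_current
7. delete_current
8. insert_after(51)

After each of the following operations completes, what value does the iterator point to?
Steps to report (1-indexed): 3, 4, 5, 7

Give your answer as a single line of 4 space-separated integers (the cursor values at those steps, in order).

Answer: 10 10 62 2

Derivation:
After 1 (insert_after(10)): list=[9, 10, 8, 2, 5, 6, 7] cursor@9
After 2 (delete_current): list=[10, 8, 2, 5, 6, 7] cursor@10
After 3 (insert_after(62)): list=[10, 62, 8, 2, 5, 6, 7] cursor@10
After 4 (prev): list=[10, 62, 8, 2, 5, 6, 7] cursor@10
After 5 (delete_current): list=[62, 8, 2, 5, 6, 7] cursor@62
After 6 (delete_current): list=[8, 2, 5, 6, 7] cursor@8
After 7 (delete_current): list=[2, 5, 6, 7] cursor@2
After 8 (insert_after(51)): list=[2, 51, 5, 6, 7] cursor@2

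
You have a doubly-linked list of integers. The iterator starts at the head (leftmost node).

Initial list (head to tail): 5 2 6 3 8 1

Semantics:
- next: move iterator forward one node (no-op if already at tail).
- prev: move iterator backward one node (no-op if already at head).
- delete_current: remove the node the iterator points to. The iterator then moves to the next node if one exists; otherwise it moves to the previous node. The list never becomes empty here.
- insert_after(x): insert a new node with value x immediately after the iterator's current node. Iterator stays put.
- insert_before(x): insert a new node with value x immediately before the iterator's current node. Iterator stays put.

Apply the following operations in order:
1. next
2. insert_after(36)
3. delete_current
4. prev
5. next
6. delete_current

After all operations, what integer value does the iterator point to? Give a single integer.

Answer: 6

Derivation:
After 1 (next): list=[5, 2, 6, 3, 8, 1] cursor@2
After 2 (insert_after(36)): list=[5, 2, 36, 6, 3, 8, 1] cursor@2
After 3 (delete_current): list=[5, 36, 6, 3, 8, 1] cursor@36
After 4 (prev): list=[5, 36, 6, 3, 8, 1] cursor@5
After 5 (next): list=[5, 36, 6, 3, 8, 1] cursor@36
After 6 (delete_current): list=[5, 6, 3, 8, 1] cursor@6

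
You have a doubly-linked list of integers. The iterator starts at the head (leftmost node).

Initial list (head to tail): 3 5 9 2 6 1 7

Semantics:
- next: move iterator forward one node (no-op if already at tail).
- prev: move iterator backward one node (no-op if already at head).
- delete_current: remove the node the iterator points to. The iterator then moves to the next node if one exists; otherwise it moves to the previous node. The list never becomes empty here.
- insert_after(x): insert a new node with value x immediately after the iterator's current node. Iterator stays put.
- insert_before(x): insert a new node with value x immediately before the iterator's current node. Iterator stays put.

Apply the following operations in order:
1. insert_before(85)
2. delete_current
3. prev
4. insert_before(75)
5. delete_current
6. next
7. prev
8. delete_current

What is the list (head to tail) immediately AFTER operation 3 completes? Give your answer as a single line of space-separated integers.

After 1 (insert_before(85)): list=[85, 3, 5, 9, 2, 6, 1, 7] cursor@3
After 2 (delete_current): list=[85, 5, 9, 2, 6, 1, 7] cursor@5
After 3 (prev): list=[85, 5, 9, 2, 6, 1, 7] cursor@85

Answer: 85 5 9 2 6 1 7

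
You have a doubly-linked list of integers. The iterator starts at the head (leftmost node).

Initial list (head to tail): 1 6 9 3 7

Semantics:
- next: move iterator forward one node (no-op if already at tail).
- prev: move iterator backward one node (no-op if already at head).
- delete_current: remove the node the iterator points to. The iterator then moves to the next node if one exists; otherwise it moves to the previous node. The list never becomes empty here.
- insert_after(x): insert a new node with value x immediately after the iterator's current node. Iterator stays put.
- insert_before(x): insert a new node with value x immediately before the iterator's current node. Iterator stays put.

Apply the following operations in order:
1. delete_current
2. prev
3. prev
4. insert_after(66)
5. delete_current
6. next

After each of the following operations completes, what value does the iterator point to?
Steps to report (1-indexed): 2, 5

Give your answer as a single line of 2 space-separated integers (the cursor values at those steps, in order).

Answer: 6 66

Derivation:
After 1 (delete_current): list=[6, 9, 3, 7] cursor@6
After 2 (prev): list=[6, 9, 3, 7] cursor@6
After 3 (prev): list=[6, 9, 3, 7] cursor@6
After 4 (insert_after(66)): list=[6, 66, 9, 3, 7] cursor@6
After 5 (delete_current): list=[66, 9, 3, 7] cursor@66
After 6 (next): list=[66, 9, 3, 7] cursor@9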